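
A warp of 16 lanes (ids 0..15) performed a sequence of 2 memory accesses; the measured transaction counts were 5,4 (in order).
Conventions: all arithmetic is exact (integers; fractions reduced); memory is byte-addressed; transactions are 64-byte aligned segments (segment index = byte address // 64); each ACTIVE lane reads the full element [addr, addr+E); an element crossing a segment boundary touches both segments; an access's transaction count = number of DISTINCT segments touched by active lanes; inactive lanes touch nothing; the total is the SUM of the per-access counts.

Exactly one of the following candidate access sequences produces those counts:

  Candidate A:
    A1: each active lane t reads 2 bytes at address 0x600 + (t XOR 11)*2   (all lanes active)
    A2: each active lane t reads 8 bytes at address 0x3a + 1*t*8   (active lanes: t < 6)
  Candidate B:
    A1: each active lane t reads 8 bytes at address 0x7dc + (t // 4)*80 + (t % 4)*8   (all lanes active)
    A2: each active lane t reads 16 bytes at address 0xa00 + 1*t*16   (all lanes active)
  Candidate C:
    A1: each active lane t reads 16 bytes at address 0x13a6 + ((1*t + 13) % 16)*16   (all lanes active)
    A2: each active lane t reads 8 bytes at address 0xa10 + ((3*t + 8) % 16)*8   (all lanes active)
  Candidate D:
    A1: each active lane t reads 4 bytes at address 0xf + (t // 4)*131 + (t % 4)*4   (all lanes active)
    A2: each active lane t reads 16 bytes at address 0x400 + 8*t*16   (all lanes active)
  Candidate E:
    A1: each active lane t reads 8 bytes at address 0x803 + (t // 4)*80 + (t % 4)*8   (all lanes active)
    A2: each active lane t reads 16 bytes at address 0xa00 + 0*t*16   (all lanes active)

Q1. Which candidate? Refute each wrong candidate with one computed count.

A: A1 gives 1 transaction, not 5
C: A2 gives 3 transactions, not 4
D: A1 gives 4 transactions, not 5
E: A2 gives 1 transaction, not 4
B: all counts match (5,4)

Answer: B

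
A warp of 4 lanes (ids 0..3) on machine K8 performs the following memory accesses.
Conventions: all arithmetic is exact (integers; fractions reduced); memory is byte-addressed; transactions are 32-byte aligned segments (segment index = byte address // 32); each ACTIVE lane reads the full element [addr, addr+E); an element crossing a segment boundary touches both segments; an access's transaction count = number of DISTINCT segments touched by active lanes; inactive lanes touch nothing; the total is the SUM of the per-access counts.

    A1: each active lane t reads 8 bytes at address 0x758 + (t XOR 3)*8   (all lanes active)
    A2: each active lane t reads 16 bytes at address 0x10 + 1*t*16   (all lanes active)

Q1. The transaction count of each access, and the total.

A1: 2 transactions
A2: 3 transactions

Answer: 2,3; total 5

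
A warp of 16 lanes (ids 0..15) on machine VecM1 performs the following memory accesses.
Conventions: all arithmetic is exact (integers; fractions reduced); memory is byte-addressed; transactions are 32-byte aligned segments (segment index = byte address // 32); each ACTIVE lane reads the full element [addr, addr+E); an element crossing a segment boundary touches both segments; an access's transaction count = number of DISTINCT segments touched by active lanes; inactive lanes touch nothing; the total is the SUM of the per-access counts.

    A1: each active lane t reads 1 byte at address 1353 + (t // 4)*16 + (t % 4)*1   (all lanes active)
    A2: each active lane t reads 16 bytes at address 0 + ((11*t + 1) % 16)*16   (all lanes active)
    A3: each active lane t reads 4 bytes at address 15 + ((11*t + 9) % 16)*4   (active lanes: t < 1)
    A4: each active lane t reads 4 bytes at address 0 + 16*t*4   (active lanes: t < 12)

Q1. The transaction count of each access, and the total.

A1: 2 transactions
A2: 8 transactions
A3: 1 transaction
A4: 12 transactions

Answer: 2,8,1,12; total 23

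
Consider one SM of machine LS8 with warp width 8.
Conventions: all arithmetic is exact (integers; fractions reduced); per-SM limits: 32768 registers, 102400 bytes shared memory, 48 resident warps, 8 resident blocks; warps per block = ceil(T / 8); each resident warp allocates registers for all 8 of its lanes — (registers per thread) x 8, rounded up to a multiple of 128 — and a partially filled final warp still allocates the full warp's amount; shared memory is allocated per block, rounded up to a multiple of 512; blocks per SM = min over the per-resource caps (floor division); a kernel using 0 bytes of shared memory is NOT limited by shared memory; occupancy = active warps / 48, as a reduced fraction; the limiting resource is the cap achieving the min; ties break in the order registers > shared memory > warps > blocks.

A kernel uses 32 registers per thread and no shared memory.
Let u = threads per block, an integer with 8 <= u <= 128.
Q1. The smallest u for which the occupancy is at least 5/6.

Answer: u = 33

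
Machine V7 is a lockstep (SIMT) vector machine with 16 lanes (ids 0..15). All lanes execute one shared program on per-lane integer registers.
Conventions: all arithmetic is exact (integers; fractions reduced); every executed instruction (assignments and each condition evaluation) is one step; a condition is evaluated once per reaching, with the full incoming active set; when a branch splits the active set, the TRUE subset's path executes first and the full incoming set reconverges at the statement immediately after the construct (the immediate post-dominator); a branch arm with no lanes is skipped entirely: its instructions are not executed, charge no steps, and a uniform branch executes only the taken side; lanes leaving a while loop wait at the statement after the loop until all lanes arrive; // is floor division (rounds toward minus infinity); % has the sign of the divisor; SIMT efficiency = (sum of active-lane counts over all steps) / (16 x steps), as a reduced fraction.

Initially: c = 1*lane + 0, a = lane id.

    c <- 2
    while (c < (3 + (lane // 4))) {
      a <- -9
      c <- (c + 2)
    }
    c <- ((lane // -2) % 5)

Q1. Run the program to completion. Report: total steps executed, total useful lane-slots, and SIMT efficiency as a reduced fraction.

Answer: 9 steps, 120 useful, 5/6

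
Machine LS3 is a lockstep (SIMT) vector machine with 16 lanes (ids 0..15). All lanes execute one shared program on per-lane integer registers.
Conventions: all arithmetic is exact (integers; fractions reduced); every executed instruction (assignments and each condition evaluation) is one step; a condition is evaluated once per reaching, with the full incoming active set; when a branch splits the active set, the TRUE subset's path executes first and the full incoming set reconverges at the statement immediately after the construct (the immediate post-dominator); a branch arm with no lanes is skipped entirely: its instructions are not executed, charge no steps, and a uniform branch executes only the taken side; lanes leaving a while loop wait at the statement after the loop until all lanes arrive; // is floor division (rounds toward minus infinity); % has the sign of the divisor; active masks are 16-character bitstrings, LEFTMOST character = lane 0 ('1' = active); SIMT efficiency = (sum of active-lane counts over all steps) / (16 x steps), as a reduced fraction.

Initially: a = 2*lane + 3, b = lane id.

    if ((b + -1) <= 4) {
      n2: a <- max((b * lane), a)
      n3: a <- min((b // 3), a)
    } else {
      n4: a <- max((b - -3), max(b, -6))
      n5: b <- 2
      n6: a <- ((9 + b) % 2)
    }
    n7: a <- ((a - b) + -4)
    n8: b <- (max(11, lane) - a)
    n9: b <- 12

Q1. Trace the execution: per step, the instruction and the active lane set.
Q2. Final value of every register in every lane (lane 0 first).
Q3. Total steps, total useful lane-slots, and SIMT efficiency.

step 0: eval ((b + -1) <= 4)         1111111111111111
step 1: a <- max((b * lane), a)      1111110000000000
step 2: a <- min((b // 3), a)        1111110000000000
step 3: a <- max((b - -3), max(b, -6)) 0000001111111111
step 4: b <- 2                       0000001111111111
step 5: a <- ((9 + b) % 2)           0000001111111111
step 6: a <- ((a - b) + -4)          1111111111111111
step 7: b <- (max(11, lane) - a)     1111111111111111
step 8: b <- 12                      1111111111111111

Answer: 9 steps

a: -4,-5,-6,-6,-7,-8,-5,-5,-5,-5,-5,-5,-5,-5,-5,-5
b: 12,12,12,12,12,12,12,12,12,12,12,12,12,12,12,12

steps = 9; useful = 106; efficiency = 106/144 = 53/72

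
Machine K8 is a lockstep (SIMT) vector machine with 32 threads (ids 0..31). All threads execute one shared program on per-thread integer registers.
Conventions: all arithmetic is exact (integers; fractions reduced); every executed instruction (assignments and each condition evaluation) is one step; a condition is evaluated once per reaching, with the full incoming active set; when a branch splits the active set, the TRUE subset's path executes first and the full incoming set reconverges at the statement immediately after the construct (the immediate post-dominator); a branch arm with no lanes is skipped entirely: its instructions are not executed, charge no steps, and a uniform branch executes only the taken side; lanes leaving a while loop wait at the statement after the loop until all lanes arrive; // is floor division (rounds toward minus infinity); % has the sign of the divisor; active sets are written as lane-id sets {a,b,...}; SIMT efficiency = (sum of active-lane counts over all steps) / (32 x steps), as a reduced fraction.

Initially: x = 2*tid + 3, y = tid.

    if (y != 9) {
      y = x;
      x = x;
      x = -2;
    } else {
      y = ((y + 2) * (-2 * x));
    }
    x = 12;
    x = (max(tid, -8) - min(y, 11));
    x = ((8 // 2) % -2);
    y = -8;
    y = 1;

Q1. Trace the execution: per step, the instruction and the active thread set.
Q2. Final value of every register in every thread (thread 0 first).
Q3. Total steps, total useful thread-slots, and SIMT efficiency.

step 0: eval (y != 9)                {0,1,2,3,4,5,6,7,8,9,10,11,12,13,14,15,16,17,18,19,20,21,22,23,24,25,26,27,28,29,30,31}
step 1: y <- x                       {0,1,2,3,4,5,6,7,8,10,11,12,13,14,15,16,17,18,19,20,21,22,23,24,25,26,27,28,29,30,31}
step 2: x <- x                       {0,1,2,3,4,5,6,7,8,10,11,12,13,14,15,16,17,18,19,20,21,22,23,24,25,26,27,28,29,30,31}
step 3: x <- -2                      {0,1,2,3,4,5,6,7,8,10,11,12,13,14,15,16,17,18,19,20,21,22,23,24,25,26,27,28,29,30,31}
step 4: y <- ((y + 2) * (-2 * x))    {9}
step 5: x <- 12                      {0,1,2,3,4,5,6,7,8,9,10,11,12,13,14,15,16,17,18,19,20,21,22,23,24,25,26,27,28,29,30,31}
step 6: x <- (max(tid, -8) - min(y, 11)) {0,1,2,3,4,5,6,7,8,9,10,11,12,13,14,15,16,17,18,19,20,21,22,23,24,25,26,27,28,29,30,31}
step 7: x <- ((8 // 2) % -2)         {0,1,2,3,4,5,6,7,8,9,10,11,12,13,14,15,16,17,18,19,20,21,22,23,24,25,26,27,28,29,30,31}
step 8: y <- -8                      {0,1,2,3,4,5,6,7,8,9,10,11,12,13,14,15,16,17,18,19,20,21,22,23,24,25,26,27,28,29,30,31}
step 9: y <- 1                       {0,1,2,3,4,5,6,7,8,9,10,11,12,13,14,15,16,17,18,19,20,21,22,23,24,25,26,27,28,29,30,31}

Answer: 10 steps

x: 0,0,0,0,0,0,0,0,0,0,0,0,0,0,0,0,0,0,0,0,0,0,0,0,0,0,0,0,0,0,0,0
y: 1,1,1,1,1,1,1,1,1,1,1,1,1,1,1,1,1,1,1,1,1,1,1,1,1,1,1,1,1,1,1,1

steps = 10; useful = 286; efficiency = 286/320 = 143/160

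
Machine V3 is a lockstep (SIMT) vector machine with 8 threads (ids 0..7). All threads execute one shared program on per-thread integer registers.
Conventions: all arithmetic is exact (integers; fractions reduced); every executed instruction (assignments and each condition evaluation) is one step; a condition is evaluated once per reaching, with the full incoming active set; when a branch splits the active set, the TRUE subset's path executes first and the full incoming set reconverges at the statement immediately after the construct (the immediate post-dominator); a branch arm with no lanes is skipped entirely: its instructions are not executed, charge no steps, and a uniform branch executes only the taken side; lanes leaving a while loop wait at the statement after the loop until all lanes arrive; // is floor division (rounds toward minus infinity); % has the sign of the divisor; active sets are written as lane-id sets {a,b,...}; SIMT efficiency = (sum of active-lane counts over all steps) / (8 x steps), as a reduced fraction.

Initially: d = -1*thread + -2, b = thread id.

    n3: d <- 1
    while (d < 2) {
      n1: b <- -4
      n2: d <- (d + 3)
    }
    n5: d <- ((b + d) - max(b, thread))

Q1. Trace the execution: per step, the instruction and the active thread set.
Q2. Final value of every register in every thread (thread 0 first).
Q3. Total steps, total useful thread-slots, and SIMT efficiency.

step 0: d <- 1                       {0,1,2,3,4,5,6,7}
step 1: eval (d < 2)                 {0,1,2,3,4,5,6,7}
step 2: b <- -4                      {0,1,2,3,4,5,6,7}
step 3: d <- (d + 3)                 {0,1,2,3,4,5,6,7}
step 4: eval (d < 2)                 {0,1,2,3,4,5,6,7}
step 5: d <- ((b + d) - max(b, thread)) {0,1,2,3,4,5,6,7}

Answer: 6 steps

d: 0,-1,-2,-3,-4,-5,-6,-7
b: -4,-4,-4,-4,-4,-4,-4,-4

steps = 6; useful = 48; efficiency = 48/48 = 1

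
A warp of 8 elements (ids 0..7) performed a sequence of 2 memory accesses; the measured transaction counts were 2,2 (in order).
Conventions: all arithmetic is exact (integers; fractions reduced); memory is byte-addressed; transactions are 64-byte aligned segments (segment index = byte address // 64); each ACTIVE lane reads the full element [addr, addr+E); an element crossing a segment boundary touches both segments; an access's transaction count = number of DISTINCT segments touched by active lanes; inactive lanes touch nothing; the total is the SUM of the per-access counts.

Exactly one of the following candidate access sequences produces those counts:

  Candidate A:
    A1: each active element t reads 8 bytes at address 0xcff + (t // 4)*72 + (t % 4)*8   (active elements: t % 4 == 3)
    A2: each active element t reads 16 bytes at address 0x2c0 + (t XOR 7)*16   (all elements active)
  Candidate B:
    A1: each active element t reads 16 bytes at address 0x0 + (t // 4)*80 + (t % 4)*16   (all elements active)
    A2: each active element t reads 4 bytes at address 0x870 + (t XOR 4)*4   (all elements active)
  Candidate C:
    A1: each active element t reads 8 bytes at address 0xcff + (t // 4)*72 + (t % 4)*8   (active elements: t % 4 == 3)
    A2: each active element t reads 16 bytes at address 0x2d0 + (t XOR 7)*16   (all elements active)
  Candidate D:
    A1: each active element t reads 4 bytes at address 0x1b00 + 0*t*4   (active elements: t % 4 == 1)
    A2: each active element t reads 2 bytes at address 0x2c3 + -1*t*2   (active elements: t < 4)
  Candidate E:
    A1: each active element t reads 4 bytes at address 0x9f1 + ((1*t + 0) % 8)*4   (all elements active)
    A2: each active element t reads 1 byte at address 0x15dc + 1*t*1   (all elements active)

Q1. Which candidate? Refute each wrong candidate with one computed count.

B: A1 gives 3 transactions, not 2
C: A2 gives 3 transactions, not 2
D: A1 gives 1 transaction, not 2
E: A2 gives 1 transaction, not 2
A: all counts match (2,2)

Answer: A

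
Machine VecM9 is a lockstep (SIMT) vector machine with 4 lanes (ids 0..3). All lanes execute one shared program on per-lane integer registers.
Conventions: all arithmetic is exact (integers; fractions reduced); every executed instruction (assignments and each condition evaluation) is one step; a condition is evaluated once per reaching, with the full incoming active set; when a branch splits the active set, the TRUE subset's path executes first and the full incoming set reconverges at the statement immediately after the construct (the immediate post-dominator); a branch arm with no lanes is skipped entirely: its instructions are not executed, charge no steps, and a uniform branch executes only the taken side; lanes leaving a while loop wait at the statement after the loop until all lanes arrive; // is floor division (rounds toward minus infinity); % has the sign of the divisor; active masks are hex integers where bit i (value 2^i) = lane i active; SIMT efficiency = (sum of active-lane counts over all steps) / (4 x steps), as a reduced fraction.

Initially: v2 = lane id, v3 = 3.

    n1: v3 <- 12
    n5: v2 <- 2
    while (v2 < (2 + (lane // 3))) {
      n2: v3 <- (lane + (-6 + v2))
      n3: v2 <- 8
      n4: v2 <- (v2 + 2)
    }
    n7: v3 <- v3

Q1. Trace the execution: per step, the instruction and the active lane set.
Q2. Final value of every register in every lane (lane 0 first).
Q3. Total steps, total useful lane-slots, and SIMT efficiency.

step 0: v3 <- 12                     0xf
step 1: v2 <- 2                      0xf
step 2: eval (v2 < (2 + (lane // 3))) 0xf
step 3: v3 <- (lane + (-6 + v2))     0x8
step 4: v2 <- 8                      0x8
step 5: v2 <- (v2 + 2)               0x8
step 6: eval (v2 < (2 + (lane // 3))) 0x8
step 7: v3 <- v3                     0xf

Answer: 8 steps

v2: 2,2,2,10
v3: 12,12,12,-1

steps = 8; useful = 20; efficiency = 20/32 = 5/8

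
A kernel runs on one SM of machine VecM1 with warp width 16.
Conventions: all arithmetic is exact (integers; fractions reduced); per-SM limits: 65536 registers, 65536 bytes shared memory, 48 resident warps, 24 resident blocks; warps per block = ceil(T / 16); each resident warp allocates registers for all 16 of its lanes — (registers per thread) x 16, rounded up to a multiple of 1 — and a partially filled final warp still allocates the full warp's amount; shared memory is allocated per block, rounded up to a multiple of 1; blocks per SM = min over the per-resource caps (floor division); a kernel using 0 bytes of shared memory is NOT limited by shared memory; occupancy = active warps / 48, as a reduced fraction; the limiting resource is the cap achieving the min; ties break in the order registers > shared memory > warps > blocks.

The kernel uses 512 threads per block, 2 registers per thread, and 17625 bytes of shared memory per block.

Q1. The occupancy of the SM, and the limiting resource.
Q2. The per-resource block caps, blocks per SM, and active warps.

Answer: occupancy 2/3, limited by warps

registers: 64 blocks
shared memory: 3 blocks
warps: 1 block
blocks: 24 blocks

Answer: 1 block, 32 active warps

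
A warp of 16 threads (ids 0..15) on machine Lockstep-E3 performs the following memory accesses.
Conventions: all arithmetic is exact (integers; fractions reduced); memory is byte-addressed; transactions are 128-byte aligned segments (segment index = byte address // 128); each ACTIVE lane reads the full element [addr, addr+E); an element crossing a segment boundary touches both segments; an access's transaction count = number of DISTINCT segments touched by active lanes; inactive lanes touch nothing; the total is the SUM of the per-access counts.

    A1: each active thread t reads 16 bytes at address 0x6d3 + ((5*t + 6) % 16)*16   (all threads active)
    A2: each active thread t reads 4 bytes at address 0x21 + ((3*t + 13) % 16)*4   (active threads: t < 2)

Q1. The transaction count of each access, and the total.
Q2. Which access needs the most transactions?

A1: 3 transactions
A2: 1 transaction

Answer: 3,1; total 4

Answer: A1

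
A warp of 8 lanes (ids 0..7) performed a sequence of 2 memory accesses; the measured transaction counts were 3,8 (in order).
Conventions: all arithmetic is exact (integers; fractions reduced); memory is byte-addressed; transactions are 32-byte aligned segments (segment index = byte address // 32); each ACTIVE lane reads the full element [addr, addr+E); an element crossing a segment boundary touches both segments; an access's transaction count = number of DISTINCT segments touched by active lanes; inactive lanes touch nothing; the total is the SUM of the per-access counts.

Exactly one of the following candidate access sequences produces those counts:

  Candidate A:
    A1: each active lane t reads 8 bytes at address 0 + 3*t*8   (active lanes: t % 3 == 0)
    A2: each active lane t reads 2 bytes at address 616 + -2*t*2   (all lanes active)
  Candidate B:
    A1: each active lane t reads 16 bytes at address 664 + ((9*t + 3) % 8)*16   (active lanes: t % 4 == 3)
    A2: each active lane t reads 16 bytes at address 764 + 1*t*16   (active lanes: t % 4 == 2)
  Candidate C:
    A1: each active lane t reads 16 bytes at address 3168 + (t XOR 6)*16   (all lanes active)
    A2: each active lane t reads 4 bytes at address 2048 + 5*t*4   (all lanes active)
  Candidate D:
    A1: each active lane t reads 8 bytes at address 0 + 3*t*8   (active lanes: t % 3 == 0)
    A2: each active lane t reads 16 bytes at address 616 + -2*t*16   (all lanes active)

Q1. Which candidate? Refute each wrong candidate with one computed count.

A: A2 gives 2 transactions, not 8
B: A1 gives 4 transactions, not 3
C: A1 gives 4 transactions, not 3
D: all counts match (3,8)

Answer: D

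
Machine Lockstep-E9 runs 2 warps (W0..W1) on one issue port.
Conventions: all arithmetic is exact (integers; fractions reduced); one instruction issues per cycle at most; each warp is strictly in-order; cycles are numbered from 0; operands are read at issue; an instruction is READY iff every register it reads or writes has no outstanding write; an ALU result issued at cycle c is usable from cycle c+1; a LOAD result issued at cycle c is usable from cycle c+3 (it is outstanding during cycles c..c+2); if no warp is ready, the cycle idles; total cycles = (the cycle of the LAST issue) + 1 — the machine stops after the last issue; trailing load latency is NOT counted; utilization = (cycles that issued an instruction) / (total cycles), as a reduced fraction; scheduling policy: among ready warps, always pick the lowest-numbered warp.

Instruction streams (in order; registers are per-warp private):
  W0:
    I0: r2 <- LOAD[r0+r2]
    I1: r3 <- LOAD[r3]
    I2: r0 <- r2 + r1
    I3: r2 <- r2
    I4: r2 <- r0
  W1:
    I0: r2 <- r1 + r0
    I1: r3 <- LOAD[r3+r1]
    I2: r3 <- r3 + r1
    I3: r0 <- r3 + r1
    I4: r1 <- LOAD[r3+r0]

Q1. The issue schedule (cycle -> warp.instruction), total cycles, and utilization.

cycle 0: W0.I0
cycle 1: W0.I1
cycle 2: W1.I0
cycle 3: W0.I2
cycle 4: W0.I3
cycle 5: W0.I4
cycle 6: W1.I1
cycle 7: idle
cycle 8: idle
cycle 9: W1.I2
cycle 10: W1.I3
cycle 11: W1.I4

Answer: 12 cycles, utilization 5/6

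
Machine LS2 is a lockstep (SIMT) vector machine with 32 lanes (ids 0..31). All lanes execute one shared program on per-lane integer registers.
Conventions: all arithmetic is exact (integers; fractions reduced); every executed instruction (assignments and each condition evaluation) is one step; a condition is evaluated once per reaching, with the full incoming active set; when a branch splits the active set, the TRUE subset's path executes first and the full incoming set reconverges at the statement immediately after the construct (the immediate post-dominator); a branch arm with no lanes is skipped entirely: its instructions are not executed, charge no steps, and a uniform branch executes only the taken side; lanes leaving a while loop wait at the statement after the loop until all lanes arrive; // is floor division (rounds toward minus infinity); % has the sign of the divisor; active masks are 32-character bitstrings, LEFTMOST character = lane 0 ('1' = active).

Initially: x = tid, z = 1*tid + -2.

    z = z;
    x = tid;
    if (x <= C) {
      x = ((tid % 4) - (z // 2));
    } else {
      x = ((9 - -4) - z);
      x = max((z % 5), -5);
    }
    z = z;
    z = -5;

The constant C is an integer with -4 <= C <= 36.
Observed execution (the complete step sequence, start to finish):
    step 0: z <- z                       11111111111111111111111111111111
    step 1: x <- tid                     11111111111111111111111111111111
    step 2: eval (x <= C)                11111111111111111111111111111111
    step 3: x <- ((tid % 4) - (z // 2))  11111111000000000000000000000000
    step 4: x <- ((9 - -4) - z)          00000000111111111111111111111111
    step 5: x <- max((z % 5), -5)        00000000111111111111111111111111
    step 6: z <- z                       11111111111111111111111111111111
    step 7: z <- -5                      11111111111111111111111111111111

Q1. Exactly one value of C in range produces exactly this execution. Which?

Answer: C = 7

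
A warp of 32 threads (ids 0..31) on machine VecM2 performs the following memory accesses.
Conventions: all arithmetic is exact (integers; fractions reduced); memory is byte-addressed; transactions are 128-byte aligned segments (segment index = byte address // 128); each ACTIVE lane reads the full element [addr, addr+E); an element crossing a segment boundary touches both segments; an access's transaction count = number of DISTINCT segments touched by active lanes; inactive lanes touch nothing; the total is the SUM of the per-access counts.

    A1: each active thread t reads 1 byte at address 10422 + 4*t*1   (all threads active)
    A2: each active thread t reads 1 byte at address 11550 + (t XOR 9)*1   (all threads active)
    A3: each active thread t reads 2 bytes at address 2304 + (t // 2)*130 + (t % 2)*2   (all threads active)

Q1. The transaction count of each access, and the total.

A1: 2 transactions
A2: 1 transaction
A3: 16 transactions

Answer: 2,1,16; total 19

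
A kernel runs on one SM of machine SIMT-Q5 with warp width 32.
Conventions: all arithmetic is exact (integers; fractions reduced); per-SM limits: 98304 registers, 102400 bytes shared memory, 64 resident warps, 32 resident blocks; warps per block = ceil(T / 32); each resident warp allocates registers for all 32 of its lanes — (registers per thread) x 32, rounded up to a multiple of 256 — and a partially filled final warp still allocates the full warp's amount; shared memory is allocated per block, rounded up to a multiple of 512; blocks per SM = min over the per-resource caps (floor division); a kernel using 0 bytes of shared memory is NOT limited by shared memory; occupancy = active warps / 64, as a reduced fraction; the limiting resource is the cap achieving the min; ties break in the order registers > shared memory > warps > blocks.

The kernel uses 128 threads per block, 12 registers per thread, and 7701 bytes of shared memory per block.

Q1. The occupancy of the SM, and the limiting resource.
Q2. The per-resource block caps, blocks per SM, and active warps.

Answer: occupancy 3/4, limited by shared memory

registers: 48 blocks
shared memory: 12 blocks
warps: 16 blocks
blocks: 32 blocks

Answer: 12 blocks, 48 active warps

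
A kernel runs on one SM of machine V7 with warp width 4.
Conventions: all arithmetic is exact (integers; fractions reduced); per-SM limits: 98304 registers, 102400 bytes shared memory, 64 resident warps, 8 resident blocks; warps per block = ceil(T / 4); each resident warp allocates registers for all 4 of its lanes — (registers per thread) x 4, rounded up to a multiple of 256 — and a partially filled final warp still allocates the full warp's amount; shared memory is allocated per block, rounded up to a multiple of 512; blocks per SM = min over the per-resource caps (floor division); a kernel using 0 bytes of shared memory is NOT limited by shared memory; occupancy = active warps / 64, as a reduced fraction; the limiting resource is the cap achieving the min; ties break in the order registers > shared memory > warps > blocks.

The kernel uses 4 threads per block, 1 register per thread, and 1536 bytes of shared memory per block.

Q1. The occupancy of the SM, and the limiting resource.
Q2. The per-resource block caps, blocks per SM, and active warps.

Answer: occupancy 1/8, limited by blocks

registers: 384 blocks
shared memory: 66 blocks
warps: 64 blocks
blocks: 8 blocks

Answer: 8 blocks, 8 active warps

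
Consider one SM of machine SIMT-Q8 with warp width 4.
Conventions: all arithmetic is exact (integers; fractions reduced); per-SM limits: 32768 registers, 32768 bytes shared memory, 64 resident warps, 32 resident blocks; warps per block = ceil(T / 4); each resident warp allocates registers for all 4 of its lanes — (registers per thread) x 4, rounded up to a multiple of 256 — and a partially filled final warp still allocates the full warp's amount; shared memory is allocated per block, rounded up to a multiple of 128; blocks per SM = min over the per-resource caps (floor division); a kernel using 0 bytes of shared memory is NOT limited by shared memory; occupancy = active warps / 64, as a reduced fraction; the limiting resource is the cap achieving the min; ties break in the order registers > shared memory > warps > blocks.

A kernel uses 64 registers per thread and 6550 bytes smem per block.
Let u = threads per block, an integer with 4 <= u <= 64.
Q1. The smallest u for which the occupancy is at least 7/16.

Answer: u = 25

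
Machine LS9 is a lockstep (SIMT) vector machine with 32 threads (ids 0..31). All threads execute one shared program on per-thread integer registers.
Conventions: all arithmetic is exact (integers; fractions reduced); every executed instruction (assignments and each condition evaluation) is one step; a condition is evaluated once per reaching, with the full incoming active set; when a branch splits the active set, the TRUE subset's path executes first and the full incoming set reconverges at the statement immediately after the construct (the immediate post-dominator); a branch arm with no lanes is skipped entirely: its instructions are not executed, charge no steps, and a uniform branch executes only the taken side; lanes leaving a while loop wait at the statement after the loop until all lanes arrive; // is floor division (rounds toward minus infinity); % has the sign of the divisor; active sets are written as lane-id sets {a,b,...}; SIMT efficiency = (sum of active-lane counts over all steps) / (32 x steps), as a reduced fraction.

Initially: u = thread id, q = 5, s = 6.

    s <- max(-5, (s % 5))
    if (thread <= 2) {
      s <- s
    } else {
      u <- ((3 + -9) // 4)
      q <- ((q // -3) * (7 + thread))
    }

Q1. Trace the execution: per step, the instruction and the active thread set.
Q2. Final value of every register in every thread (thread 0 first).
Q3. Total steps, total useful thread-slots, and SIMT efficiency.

step 0: s <- max(-5, (s % 5))        {0,1,2,3,4,5,6,7,8,9,10,11,12,13,14,15,16,17,18,19,20,21,22,23,24,25,26,27,28,29,30,31}
step 1: eval (thread <= 2)           {0,1,2,3,4,5,6,7,8,9,10,11,12,13,14,15,16,17,18,19,20,21,22,23,24,25,26,27,28,29,30,31}
step 2: s <- s                       {0,1,2}
step 3: u <- ((3 + -9) // 4)         {3,4,5,6,7,8,9,10,11,12,13,14,15,16,17,18,19,20,21,22,23,24,25,26,27,28,29,30,31}
step 4: q <- ((q // -3) * (7 + thread)) {3,4,5,6,7,8,9,10,11,12,13,14,15,16,17,18,19,20,21,22,23,24,25,26,27,28,29,30,31}

Answer: 5 steps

u: 0,1,2,-2,-2,-2,-2,-2,-2,-2,-2,-2,-2,-2,-2,-2,-2,-2,-2,-2,-2,-2,-2,-2,-2,-2,-2,-2,-2,-2,-2,-2
q: 5,5,5,-20,-22,-24,-26,-28,-30,-32,-34,-36,-38,-40,-42,-44,-46,-48,-50,-52,-54,-56,-58,-60,-62,-64,-66,-68,-70,-72,-74,-76
s: 1,1,1,1,1,1,1,1,1,1,1,1,1,1,1,1,1,1,1,1,1,1,1,1,1,1,1,1,1,1,1,1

steps = 5; useful = 125; efficiency = 125/160 = 25/32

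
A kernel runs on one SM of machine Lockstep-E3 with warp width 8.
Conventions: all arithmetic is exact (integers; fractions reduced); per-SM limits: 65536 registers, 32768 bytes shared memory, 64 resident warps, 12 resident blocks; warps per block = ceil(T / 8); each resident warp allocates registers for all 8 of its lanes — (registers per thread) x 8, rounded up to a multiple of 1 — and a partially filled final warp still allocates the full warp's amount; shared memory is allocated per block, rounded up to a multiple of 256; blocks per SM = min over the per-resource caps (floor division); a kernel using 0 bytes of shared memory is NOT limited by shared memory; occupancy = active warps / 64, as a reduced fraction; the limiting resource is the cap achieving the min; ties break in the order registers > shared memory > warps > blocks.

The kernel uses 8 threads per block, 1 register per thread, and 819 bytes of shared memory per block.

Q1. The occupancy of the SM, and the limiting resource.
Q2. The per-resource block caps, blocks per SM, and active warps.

Answer: occupancy 3/16, limited by blocks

registers: 8192 blocks
shared memory: 32 blocks
warps: 64 blocks
blocks: 12 blocks

Answer: 12 blocks, 12 active warps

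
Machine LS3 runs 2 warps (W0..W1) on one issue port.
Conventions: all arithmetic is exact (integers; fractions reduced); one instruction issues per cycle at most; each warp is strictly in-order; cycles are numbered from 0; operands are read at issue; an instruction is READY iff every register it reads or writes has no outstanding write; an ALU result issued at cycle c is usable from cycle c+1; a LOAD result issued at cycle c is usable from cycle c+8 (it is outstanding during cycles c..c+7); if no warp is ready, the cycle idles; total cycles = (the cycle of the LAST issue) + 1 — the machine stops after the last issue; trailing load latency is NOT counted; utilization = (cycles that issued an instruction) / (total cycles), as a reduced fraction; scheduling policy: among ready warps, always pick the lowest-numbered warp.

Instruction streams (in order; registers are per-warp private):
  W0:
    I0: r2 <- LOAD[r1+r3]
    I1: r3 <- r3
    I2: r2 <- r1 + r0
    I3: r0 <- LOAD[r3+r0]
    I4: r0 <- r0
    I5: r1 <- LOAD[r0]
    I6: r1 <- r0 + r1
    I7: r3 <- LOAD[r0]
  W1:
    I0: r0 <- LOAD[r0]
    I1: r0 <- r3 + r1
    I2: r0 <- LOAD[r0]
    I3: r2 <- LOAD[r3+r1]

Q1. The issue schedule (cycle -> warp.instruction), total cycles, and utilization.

cycle 0: W0.I0
cycle 1: W0.I1
cycle 2: W1.I0
cycle 3: idle
cycle 4: idle
cycle 5: idle
cycle 6: idle
cycle 7: idle
cycle 8: W0.I2
cycle 9: W0.I3
cycle 10: W1.I1
cycle 11: W1.I2
cycle 12: W1.I3
cycle 13: idle
cycle 14: idle
cycle 15: idle
cycle 16: idle
cycle 17: W0.I4
cycle 18: W0.I5
cycle 19: idle
cycle 20: idle
cycle 21: idle
cycle 22: idle
cycle 23: idle
cycle 24: idle
cycle 25: idle
cycle 26: W0.I6
cycle 27: W0.I7

Answer: 28 cycles, utilization 3/7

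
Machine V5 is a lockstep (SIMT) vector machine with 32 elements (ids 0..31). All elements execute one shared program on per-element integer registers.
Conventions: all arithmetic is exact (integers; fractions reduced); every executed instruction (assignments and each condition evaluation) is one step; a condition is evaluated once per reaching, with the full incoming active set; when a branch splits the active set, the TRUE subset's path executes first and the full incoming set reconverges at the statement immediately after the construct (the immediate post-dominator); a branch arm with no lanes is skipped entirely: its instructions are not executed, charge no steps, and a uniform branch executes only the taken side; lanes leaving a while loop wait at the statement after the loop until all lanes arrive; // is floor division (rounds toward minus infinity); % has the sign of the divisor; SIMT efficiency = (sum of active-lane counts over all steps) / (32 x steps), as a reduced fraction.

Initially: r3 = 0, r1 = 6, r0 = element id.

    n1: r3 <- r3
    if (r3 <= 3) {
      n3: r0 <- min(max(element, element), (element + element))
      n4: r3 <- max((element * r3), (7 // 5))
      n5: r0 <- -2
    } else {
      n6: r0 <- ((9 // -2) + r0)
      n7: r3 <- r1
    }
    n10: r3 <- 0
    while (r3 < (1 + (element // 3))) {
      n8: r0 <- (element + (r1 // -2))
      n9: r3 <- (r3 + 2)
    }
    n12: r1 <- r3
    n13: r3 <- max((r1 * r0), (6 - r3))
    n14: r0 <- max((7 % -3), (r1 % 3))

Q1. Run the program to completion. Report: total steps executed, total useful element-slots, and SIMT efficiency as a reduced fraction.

Answer: 28 steps, 626 useful, 313/448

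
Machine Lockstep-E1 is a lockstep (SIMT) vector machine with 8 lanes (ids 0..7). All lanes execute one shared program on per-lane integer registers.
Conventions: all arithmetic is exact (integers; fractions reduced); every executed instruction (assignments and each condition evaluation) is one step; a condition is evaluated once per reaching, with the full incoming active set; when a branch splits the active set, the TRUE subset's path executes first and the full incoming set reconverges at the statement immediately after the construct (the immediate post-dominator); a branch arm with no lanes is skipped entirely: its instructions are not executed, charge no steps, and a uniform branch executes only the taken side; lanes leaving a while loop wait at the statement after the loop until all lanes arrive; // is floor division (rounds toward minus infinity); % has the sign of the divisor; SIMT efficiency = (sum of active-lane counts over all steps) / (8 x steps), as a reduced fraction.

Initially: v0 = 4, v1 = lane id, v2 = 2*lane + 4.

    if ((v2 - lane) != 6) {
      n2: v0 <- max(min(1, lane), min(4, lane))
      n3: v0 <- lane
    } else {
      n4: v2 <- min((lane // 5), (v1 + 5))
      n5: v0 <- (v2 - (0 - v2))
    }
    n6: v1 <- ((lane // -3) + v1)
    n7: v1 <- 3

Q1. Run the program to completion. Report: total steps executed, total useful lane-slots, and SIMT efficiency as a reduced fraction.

Answer: 7 steps, 40 useful, 5/7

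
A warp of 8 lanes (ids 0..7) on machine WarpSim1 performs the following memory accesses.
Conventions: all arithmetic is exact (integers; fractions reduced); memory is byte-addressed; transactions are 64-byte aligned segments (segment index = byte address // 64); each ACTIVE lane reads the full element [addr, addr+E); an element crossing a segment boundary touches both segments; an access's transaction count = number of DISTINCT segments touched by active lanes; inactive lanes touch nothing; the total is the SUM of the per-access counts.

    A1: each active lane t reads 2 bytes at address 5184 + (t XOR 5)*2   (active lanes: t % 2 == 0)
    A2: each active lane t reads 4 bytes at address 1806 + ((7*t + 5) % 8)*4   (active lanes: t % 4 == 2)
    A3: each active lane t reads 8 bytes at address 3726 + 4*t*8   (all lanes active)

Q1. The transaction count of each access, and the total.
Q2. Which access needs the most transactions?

A1: 1 transaction
A2: 1 transaction
A3: 4 transactions

Answer: 1,1,4; total 6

Answer: A3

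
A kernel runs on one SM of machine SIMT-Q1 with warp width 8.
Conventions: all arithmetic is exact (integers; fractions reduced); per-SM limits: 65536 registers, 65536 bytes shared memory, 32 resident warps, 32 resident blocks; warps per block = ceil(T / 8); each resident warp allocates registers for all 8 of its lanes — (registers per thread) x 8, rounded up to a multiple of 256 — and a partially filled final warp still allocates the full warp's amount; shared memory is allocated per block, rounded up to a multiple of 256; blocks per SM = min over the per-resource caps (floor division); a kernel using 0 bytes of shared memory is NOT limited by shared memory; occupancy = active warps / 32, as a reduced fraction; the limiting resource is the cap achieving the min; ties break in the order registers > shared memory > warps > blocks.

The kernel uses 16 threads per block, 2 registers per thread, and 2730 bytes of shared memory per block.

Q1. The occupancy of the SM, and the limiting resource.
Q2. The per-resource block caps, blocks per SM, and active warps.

Answer: occupancy 1, limited by warps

registers: 128 blocks
shared memory: 23 blocks
warps: 16 blocks
blocks: 32 blocks

Answer: 16 blocks, 32 active warps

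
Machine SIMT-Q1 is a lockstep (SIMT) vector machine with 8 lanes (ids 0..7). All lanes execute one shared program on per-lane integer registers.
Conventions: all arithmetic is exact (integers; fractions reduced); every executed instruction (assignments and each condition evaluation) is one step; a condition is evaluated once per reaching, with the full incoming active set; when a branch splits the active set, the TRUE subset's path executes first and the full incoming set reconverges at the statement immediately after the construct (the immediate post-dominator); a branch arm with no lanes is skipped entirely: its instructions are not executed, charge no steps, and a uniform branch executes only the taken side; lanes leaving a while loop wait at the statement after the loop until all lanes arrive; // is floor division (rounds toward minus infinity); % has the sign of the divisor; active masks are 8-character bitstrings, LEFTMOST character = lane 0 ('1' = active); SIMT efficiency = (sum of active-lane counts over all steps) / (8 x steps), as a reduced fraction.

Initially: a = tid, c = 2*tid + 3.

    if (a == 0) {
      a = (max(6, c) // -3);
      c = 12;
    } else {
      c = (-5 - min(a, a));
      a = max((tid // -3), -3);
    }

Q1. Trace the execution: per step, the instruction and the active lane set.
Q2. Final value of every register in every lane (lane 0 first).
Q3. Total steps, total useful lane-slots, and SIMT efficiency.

step 0: eval (a == 0)                11111111
step 1: a <- (max(6, c) // -3)       10000000
step 2: c <- 12                      10000000
step 3: c <- (-5 - min(a, a))        01111111
step 4: a <- max((tid // -3), -3)    01111111

Answer: 5 steps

a: -2,-1,-1,-1,-2,-2,-2,-3
c: 12,-6,-7,-8,-9,-10,-11,-12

steps = 5; useful = 24; efficiency = 24/40 = 3/5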